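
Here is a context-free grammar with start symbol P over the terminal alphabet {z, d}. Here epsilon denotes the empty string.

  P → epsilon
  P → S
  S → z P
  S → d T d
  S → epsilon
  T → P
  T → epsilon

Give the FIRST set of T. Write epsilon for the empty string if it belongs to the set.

{epsilon, d, z}

FIRST(S): from S→z P we get {z}; from S→d T d we get {d}; from S→epsilon we get {epsilon}. So FIRST(S) = {epsilon, d, z}.
FIRST(P): from P→epsilon we get {epsilon}; from P→S we get {epsilon, d, z}. So FIRST(P) = {epsilon, d, z}.
FIRST(T): from T→P we get {epsilon, d, z}; from T→epsilon we get {epsilon}. So FIRST(T) = {epsilon, d, z}.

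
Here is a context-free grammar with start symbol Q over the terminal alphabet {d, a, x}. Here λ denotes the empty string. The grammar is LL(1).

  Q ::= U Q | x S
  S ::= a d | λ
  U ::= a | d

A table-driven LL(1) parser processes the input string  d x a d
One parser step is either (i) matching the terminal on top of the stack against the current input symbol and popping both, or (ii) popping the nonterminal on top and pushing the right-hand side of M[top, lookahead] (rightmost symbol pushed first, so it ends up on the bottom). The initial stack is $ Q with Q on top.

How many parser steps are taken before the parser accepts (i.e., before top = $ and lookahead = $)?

8

step 1: stack=$ Q  input=d x a d $  — expand Q ::= U Q
step 2: stack=$ Q U  input=d x a d $  — expand U ::= d
step 3: stack=$ Q d  input=d x a d $  — match d
step 4: stack=$ Q  input=x a d $  — expand Q ::= x S
step 5: stack=$ S x  input=x a d $  — match x
step 6: stack=$ S  input=a d $  — expand S ::= a d
step 7: stack=$ d a  input=a d $  — match a
step 8: stack=$ d  input=d $  — match d
Accept reached after 8 steps.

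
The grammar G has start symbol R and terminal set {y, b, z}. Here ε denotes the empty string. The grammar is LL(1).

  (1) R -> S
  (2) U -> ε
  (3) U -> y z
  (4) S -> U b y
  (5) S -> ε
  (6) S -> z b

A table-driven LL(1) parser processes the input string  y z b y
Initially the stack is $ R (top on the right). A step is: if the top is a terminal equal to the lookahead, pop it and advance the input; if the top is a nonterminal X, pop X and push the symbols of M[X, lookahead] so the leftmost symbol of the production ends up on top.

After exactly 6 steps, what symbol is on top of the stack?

y

     Stack      Input      Action
  1  $ R        y z b y $  expand R -> S
  2  $ S        y z b y $  expand S -> U b y
  3  $ y b U    y z b y $  expand U -> y z
  4  $ y b z y  y z b y $  match y
  5  $ y b z    z b y $    match z
  6  $ y b      b y $      match b
Stack after step 6: $ y (top = y).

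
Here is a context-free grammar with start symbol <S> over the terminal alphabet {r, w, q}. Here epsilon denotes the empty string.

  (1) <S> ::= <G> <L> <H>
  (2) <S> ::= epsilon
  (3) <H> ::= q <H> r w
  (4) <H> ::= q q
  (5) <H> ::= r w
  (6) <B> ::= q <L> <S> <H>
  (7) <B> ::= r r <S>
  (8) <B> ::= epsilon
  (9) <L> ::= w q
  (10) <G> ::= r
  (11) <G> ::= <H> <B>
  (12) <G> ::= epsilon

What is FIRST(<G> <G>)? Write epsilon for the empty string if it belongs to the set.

FIRST(<H>): from <H>::=q <H> r w we get {q}; from <H>::=q q we get {q}; from <H>::=r w we get {r}. So FIRST(<H>) = {q, r}.
FIRST(<B>): from <B>::=q <L> <S> <H> we get {q}; from <B>::=r r <S> we get {r}; from <B>::=epsilon we get {epsilon}. So FIRST(<B>) = {epsilon, q, r}.
FIRST(<L>): from <L>::=w q we get {w}. So FIRST(<L>) = {w}.
FIRST(<G>): from <G>::=r we get {r}; from <G>::=<H> <B> we get {q, r}; from <G>::=epsilon we get {epsilon}. So FIRST(<G>) = {epsilon, q, r}.
FIRST(<S>): from <S>::=<G> <L> <H> we get {q, r, w}; from <S>::=epsilon we get {epsilon}. So FIRST(<S>) = {epsilon, q, r, w}.
FIRST(<G> <G>): take FIRST of each symbol in turn, carrying on past any symbol whose FIRST contains epsilon; result {epsilon, q, r}.

{epsilon, q, r}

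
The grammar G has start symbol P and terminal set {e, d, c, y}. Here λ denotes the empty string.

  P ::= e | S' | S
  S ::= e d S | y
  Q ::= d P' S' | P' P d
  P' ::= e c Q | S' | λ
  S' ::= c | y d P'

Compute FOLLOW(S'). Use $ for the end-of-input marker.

{$, c, d, e, y}

FIRST(S) = {e, y}
FIRST(S') = {c, y}
FIRST(P) = {c, e, y}  (via S', S)
FIRST(P') = {λ, c, e, y}  (via S')
FIRST(Q) = {c, d, e, y}  (via P' P d)
FOLLOW(P) includes $ since P is the start symbol.
FOLLOW(P): in Q::=P' P d, P is followed by d with FIRST {d}. Thus FOLLOW(P) = {$, d}.
FOLLOW(S): in P::=S, the suffix after S is empty, so FOLLOW(S) ⊇ FOLLOW(P) = {$, d}; in S::=e d S, the suffix after S is empty (adds nothing new). Thus FOLLOW(S) = {$, d}.
FOLLOW(Q): in P'::=e c Q, the suffix after Q is empty, so FOLLOW(Q) ⊇ FOLLOW(P') = {$, c, d, e, y}. Thus FOLLOW(Q) = {$, c, d, e, y}.
FOLLOW(P'): in Q::=d P' S', P' is followed by S' with FIRST {c, y}; in Q::=P' P d, P' is followed by P d with FIRST {c, e, y}; in S'::=y d P', the suffix after P' is empty, so FOLLOW(P') ⊇ FOLLOW(S') = {$, c, d, e, y}. Thus FOLLOW(P') = {$, c, d, e, y}.
FOLLOW(S'): in P::=S', the suffix after S' is empty, so FOLLOW(S') ⊇ FOLLOW(P) = {$, d}; in Q::=d P' S', the suffix after S' is empty, so FOLLOW(S') ⊇ FOLLOW(Q) = {$, c, d, e, y}; in P'::=S', the suffix after S' is empty, so FOLLOW(S') ⊇ FOLLOW(P') = {$, c, d, e, y}. Thus FOLLOW(S') = {$, c, d, e, y}.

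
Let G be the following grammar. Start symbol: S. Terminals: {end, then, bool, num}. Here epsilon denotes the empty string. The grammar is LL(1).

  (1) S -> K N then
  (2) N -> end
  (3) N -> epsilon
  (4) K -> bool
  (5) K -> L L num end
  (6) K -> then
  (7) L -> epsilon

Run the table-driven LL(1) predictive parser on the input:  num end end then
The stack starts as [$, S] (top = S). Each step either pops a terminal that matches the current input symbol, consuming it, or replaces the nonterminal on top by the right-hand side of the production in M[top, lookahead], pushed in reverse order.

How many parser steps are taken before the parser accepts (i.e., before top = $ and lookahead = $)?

9

     Stack                 Input               Action
  1  $ S                   num end end then $  expand S -> K N then
  2  $ then N K            num end end then $  expand K -> L L num end
  3  $ then N end num L L  num end end then $  expand L -> epsilon
  4  $ then N end num L    num end end then $  expand L -> epsilon
  5  $ then N end num      num end end then $  match num
  6  $ then N end          end end then $      match end
  7  $ then N              end then $          expand N -> end
  8  $ then end            end then $          match end
  9  $ then                then $              match then
Accept reached after 9 steps.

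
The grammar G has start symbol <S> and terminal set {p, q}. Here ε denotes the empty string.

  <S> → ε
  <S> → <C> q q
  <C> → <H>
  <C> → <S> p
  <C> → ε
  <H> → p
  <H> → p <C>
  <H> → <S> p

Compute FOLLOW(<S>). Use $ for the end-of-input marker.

{$, p}

FIRST(<S>) = {ε, p, q}  (via <C> q q)
FIRST(<H>) = {p, q}  (via <S> p)
FIRST(<C>) = {ε, p, q}  (via <H>, <S> p)
FOLLOW(<S>) includes $ since <S> is the start symbol.
FOLLOW(<S>): in <C>→<S> p, <S> is followed by p with FIRST {p}; in <H>→<S> p, <S> is followed by p with FIRST {p}. Thus FOLLOW(<S>) = {$, p}.
FOLLOW(<C>): in <S>→<C> q q, <C> is followed by q q with FIRST {q}; in <H>→p <C>, the suffix after <C> is empty, so FOLLOW(<C>) ⊇ FOLLOW(<H>) = {q}. Thus FOLLOW(<C>) = {q}.
FOLLOW(<H>): in <C>→<H>, the suffix after <H> is empty, so FOLLOW(<H>) ⊇ FOLLOW(<C>) = {q}. Thus FOLLOW(<H>) = {q}.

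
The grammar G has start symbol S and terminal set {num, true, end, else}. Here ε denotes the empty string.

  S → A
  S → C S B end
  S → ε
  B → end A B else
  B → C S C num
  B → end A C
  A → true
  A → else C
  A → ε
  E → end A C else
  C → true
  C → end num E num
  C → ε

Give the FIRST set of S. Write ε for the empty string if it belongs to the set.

{ε, else, end, num, true}

FIRST(A): from A→true we get {true}; from A→else C we get {else}; from A→ε we get {ε}. So FIRST(A) = {ε, else, true}.
FIRST(E): from E→end A C else we get {end}. So FIRST(E) = {end}.
FIRST(C): from C→true we get {true}; from C→end num E num we get {end}; from C→ε we get {ε}. So FIRST(C) = {ε, end, true}.
FIRST(S): from S→A we get {ε, else, true}; from S→C S B end we get {else, end, num, true}; from S→ε we get {ε}. So FIRST(S) = {ε, else, end, num, true}.
FIRST(B): from B→end A B else we get {end}; from B→C S C num we get {else, end, num, true}; from B→end A C we get {end}. So FIRST(B) = {else, end, num, true}.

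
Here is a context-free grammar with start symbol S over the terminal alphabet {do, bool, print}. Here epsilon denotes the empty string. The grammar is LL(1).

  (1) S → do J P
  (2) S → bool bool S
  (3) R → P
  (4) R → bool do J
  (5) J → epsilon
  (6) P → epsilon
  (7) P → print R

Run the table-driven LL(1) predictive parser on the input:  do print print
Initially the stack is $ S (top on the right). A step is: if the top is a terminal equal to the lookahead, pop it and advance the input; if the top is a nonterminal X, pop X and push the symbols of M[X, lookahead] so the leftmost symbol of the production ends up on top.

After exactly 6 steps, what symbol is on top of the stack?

P

step 1: stack=$ S  input=do print print $  — expand S → do J P
step 2: stack=$ P J do  input=do print print $  — match do
step 3: stack=$ P J  input=print print $  — expand J → epsilon
step 4: stack=$ P  input=print print $  — expand P → print R
step 5: stack=$ R print  input=print print $  — match print
step 6: stack=$ R  input=print $  — expand R → P
Stack after step 6: $ P (top = P).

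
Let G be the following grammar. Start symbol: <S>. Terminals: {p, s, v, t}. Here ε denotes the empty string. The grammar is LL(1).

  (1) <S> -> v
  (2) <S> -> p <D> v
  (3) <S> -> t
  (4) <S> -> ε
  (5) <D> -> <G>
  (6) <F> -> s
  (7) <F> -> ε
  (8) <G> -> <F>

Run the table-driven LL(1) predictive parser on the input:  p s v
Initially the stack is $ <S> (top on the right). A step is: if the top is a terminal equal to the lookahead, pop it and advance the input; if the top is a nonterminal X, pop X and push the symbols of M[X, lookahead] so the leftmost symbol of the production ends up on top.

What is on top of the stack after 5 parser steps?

step 1: stack=$ <S>  input=p s v $  — expand <S> -> p <D> v
step 2: stack=$ v <D> p  input=p s v $  — match p
step 3: stack=$ v <D>  input=s v $  — expand <D> -> <G>
step 4: stack=$ v <G>  input=s v $  — expand <G> -> <F>
step 5: stack=$ v <F>  input=s v $  — expand <F> -> s
Stack after step 5: $ v s (top = s).

s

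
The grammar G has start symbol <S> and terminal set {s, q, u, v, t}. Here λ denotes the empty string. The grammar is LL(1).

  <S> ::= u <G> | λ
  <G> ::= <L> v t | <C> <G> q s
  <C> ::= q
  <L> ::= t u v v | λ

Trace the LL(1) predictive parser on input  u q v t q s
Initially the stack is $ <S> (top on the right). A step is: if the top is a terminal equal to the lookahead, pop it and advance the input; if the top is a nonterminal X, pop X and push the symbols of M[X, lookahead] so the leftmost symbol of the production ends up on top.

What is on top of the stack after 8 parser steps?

t

step 1: stack=$ <S>  input=u q v t q s $  — expand <S> ::= u <G>
step 2: stack=$ <G> u  input=u q v t q s $  — match u
step 3: stack=$ <G>  input=q v t q s $  — expand <G> ::= <C> <G> q s
step 4: stack=$ s q <G> <C>  input=q v t q s $  — expand <C> ::= q
step 5: stack=$ s q <G> q  input=q v t q s $  — match q
step 6: stack=$ s q <G>  input=v t q s $  — expand <G> ::= <L> v t
step 7: stack=$ s q t v <L>  input=v t q s $  — expand <L> ::= λ
step 8: stack=$ s q t v  input=v t q s $  — match v
Stack after step 8: $ s q t (top = t).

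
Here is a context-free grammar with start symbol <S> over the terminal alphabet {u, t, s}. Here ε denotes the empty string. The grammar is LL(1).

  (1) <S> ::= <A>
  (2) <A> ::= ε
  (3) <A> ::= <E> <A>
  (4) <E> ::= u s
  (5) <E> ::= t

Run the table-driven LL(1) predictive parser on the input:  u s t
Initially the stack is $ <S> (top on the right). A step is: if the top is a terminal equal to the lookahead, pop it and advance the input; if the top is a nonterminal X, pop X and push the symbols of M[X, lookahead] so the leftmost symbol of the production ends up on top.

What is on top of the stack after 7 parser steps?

t

     Stack      Input    Action
  1  $ <S>      u s t $  expand <S> ::= <A>
  2  $ <A>      u s t $  expand <A> ::= <E> <A>
  3  $ <A> <E>  u s t $  expand <E> ::= u s
  4  $ <A> s u  u s t $  match u
  5  $ <A> s    s t $    match s
  6  $ <A>      t $      expand <A> ::= <E> <A>
  7  $ <A> <E>  t $      expand <E> ::= t
Stack after step 7: $ <A> t (top = t).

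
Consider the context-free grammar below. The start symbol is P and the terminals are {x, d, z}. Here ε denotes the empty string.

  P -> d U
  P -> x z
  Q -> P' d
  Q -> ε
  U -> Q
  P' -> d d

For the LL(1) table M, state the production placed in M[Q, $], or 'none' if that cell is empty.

FIRST(P) = {d, x}
FIRST(P') = {d}
FIRST(Q) = {ε, d}  (via P' d)
FIRST(U) = {ε, d}  (via Q)
FOLLOW(P) includes $ since P is the start symbol.
FOLLOW(U): in P->d U, the suffix after U is empty, so FOLLOW(U) ⊇ FOLLOW(P) = {$}. Thus FOLLOW(U) = {$}.
FOLLOW(Q): in U->Q, the suffix after Q is empty, so FOLLOW(Q) ⊇ FOLLOW(U) = {$}. Thus FOLLOW(Q) = {$}.
For Q -> P' d: FIRST(P' d) = {d}, so it goes in M[Q, t] for t ∈ {d}.
For Q -> ε: FIRST(ε) = {ε}, so it goes in M[Q, t] for t ∈ {}; since ε ∈ FIRST, also for every t ∈ FOLLOW(Q) = {$}.

Q -> ε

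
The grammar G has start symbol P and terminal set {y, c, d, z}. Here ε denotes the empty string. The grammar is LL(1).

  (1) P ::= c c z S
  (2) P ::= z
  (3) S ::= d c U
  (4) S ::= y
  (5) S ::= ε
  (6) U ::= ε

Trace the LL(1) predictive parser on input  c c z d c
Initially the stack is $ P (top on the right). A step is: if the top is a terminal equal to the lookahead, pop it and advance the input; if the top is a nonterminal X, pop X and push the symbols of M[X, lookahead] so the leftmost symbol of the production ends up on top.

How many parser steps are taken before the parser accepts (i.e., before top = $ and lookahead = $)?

step 1: stack=$ P  input=c c z d c $  — expand P ::= c c z S
step 2: stack=$ S z c c  input=c c z d c $  — match c
step 3: stack=$ S z c  input=c z d c $  — match c
step 4: stack=$ S z  input=z d c $  — match z
step 5: stack=$ S  input=d c $  — expand S ::= d c U
step 6: stack=$ U c d  input=d c $  — match d
step 7: stack=$ U c  input=c $  — match c
step 8: stack=$ U  input=$  — expand U ::= ε
Accept reached after 8 steps.

8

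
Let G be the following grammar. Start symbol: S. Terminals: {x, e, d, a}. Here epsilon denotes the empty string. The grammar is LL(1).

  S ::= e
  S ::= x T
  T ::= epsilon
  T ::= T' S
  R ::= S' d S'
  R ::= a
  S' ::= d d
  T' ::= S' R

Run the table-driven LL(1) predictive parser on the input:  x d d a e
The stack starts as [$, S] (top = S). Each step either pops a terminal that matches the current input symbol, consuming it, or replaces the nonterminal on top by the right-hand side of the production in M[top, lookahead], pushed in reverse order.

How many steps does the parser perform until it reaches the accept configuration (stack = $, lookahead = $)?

      Stack      Input        Action
   1  $ S        x d d a e $  expand S ::= x T
   2  $ T x      x d d a e $  match x
   3  $ T        d d a e $    expand T ::= T' S
   4  $ S T'     d d a e $    expand T' ::= S' R
   5  $ S R S'   d d a e $    expand S' ::= d d
   6  $ S R d d  d d a e $    match d
   7  $ S R d    d a e $      match d
   8  $ S R      a e $        expand R ::= a
   9  $ S a      a e $        match a
  10  $ S        e $          expand S ::= e
  11  $ e        e $          match e
Accept reached after 11 steps.

11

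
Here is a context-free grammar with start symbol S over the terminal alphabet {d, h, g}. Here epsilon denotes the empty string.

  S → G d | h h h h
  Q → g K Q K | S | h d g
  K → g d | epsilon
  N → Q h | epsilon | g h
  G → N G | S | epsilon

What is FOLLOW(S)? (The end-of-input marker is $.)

FIRST(K) = {epsilon, g}
FIRST(S) = {d, g, h}  (via G d)
FIRST(Q) = {d, g, h}  (via S)
FIRST(N) = {epsilon, d, g, h}  (via Q h)
FIRST(G) = {epsilon, d, g, h}  (via N G, S)
FOLLOW(S) includes $ since S is the start symbol.
FOLLOW(Q): in Q→g K Q K, Q is followed by K with FIRST {epsilon, g}; in Q→g K Q K, the suffix after Q is nullable (adds nothing new); in N→Q h, Q is followed by h with FIRST {h}. Thus FOLLOW(Q) = {g, h}.
FOLLOW(K): in Q→g K Q K (occurrence 1), K is followed by Q K with FIRST {d, g, h}; in Q→g K Q K (occurrence 2), the suffix after K is empty, so FOLLOW(K) ⊇ FOLLOW(Q) = {g, h}. Thus FOLLOW(K) = {d, g, h}.
FOLLOW(G): in S→G d, G is followed by d with FIRST {d}; in G→N G, the suffix after G is empty (adds nothing new). Thus FOLLOW(G) = {d}.
FOLLOW(S): in Q→S, the suffix after S is empty, so FOLLOW(S) ⊇ FOLLOW(Q) = {g, h}; in G→S, the suffix after S is empty, so FOLLOW(S) ⊇ FOLLOW(G) = {d}. Thus FOLLOW(S) = {$, d, g, h}.
FOLLOW(N): in G→N G, N is followed by G with FIRST {epsilon, d, g, h}; in G→N G, the suffix after N is nullable, so FOLLOW(N) ⊇ FOLLOW(G) = {d}. Thus FOLLOW(N) = {d, g, h}.

{$, d, g, h}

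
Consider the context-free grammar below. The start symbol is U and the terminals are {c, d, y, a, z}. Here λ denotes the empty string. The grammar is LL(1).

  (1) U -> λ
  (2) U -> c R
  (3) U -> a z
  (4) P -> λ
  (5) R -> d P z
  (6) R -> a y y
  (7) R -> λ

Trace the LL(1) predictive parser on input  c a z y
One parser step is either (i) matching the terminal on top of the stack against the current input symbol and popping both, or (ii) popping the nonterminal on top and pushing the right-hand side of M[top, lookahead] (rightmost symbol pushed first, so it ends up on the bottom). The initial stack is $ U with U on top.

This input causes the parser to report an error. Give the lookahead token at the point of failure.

step 1: stack=$ U  input=c a z y $  — expand U -> c R
step 2: stack=$ R c  input=c a z y $  — match c
step 3: stack=$ R  input=a z y $  — expand R -> a y y
step 4: stack=$ y y a  input=a z y $  — match a
step 5: stack=$ y y  input=z y $  — error: top is terminal y but lookahead is z

z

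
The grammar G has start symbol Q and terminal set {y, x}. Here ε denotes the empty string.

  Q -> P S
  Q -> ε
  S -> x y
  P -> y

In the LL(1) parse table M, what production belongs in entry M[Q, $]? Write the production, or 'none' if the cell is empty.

FIRST(S): from S->x y we get {x}. So FIRST(S) = {x}.
FIRST(P): from P->y we get {y}. So FIRST(P) = {y}.
FIRST(Q): from Q->P S we get {y}; from Q->ε we get {ε}. So FIRST(Q) = {ε, y}.
FOLLOW(Q) includes $ since Q is the start symbol.
FOLLOW(Q): Q appears on no right-hand side. Thus FOLLOW(Q) = {$}.
For Q -> P S: FIRST(P S) = {y}, so it goes in M[Q, t] for t ∈ {y}.
For Q -> ε: FIRST(ε) = {ε}, so it goes in M[Q, t] for t ∈ {}; since ε ∈ FIRST, also for every t ∈ FOLLOW(Q) = {$}.

Q -> ε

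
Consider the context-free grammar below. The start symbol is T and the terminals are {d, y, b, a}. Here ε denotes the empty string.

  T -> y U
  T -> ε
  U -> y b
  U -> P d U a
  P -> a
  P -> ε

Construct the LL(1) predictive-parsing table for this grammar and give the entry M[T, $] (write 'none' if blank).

FIRST(T): from T->y U we get {y}; from T->ε we get {ε}. So FIRST(T) = {ε, y}.
FIRST(P): from P->a we get {a}; from P->ε we get {ε}. So FIRST(P) = {ε, a}.
FIRST(U): from U->y b we get {y}; from U->P d U a we get {a, d}. So FIRST(U) = {a, d, y}.
FOLLOW(T) includes $ since T is the start symbol.
FOLLOW(T): T appears on no right-hand side. Thus FOLLOW(T) = {$}.
For T -> y U: FIRST(y U) = {y}, so it goes in M[T, t] for t ∈ {y}.
For T -> ε: FIRST(ε) = {ε}, so it goes in M[T, t] for t ∈ {}; since ε ∈ FIRST, also for every t ∈ FOLLOW(T) = {$}.

T -> ε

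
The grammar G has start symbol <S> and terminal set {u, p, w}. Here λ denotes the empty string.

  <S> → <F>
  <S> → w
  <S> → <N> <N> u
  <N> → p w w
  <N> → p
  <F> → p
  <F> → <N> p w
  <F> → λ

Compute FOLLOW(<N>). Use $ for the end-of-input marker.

{p, u}

FIRST(<N>) = {p}
FIRST(<F>) = {λ, p}  (via <N> p w)
FIRST(<S>) = {λ, p, w}  (via <F>, <N> <N> u)
FOLLOW(<S>) includes $ since <S> is the start symbol.
FOLLOW(<S>): <S> appears on no right-hand side. Thus FOLLOW(<S>) = {$}.
FOLLOW(<N>): in <S>→<N> <N> u (occurrence 1), <N> is followed by <N> u with FIRST {p}; in <S>→<N> <N> u (occurrence 2), <N> is followed by u with FIRST {u}; in <F>→<N> p w, <N> is followed by p w with FIRST {p}. Thus FOLLOW(<N>) = {p, u}.
FOLLOW(<F>): in <S>→<F>, the suffix after <F> is empty, so FOLLOW(<F>) ⊇ FOLLOW(<S>) = {$}. Thus FOLLOW(<F>) = {$}.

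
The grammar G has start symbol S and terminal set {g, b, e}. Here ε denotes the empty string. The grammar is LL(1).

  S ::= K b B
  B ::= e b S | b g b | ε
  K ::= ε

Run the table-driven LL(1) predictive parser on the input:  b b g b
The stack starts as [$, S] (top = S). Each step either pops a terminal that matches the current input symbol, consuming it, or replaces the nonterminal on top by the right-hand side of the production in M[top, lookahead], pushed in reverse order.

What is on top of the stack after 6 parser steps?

step 1: stack=$ S  input=b b g b $  — expand S ::= K b B
step 2: stack=$ B b K  input=b b g b $  — expand K ::= ε
step 3: stack=$ B b  input=b b g b $  — match b
step 4: stack=$ B  input=b g b $  — expand B ::= b g b
step 5: stack=$ b g b  input=b g b $  — match b
step 6: stack=$ b g  input=g b $  — match g
Stack after step 6: $ b (top = b).

b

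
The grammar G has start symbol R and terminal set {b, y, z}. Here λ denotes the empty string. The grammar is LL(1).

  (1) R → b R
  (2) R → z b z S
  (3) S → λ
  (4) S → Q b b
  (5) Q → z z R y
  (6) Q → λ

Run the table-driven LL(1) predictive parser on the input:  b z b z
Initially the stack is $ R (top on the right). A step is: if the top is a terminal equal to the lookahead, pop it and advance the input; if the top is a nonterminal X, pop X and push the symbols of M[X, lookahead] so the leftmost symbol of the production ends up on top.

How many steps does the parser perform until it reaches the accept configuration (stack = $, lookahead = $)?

7

step 1: stack=$ R  input=b z b z $  — expand R → b R
step 2: stack=$ R b  input=b z b z $  — match b
step 3: stack=$ R  input=z b z $  — expand R → z b z S
step 4: stack=$ S z b z  input=z b z $  — match z
step 5: stack=$ S z b  input=b z $  — match b
step 6: stack=$ S z  input=z $  — match z
step 7: stack=$ S  input=$  — expand S → λ
Accept reached after 7 steps.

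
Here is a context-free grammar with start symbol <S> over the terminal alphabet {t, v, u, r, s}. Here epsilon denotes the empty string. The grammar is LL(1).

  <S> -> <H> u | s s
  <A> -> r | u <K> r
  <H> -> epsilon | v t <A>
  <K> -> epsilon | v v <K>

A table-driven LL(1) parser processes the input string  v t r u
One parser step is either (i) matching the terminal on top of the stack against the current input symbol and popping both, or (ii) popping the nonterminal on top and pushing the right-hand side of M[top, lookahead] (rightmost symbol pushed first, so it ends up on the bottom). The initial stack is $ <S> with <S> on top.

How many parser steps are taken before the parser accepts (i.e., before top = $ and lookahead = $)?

     Stack        Input      Action
  1  $ <S>        v t r u $  expand <S> -> <H> u
  2  $ u <H>      v t r u $  expand <H> -> v t <A>
  3  $ u <A> t v  v t r u $  match v
  4  $ u <A> t    t r u $    match t
  5  $ u <A>      r u $      expand <A> -> r
  6  $ u r        r u $      match r
  7  $ u          u $        match u
Accept reached after 7 steps.

7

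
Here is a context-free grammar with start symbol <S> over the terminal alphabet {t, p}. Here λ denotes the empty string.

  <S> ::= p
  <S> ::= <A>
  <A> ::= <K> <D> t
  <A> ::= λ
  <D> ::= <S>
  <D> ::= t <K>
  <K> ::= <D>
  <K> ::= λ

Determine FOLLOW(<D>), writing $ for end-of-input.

{p, t}

FIRST(<S>): from <S>::=p we get {p}; from <S>::=<A> we get {λ, p, t}. So FIRST(<S>) = {λ, p, t}.
FIRST(<D>): from <D>::=<S> we get {λ, p, t}; from <D>::=t <K> we get {t}. So FIRST(<D>) = {λ, p, t}.
FIRST(<K>): from <K>::=<D> we get {λ, p, t}; from <K>::=λ we get {λ}. So FIRST(<K>) = {λ, p, t}.
FIRST(<A>): from <A>::=<K> <D> t we get {p, t}; from <A>::=λ we get {λ}. So FIRST(<A>) = {λ, p, t}.
FOLLOW(<S>) includes $ since <S> is the start symbol.
FOLLOW(<S>): in <D>::=<S>, the suffix after <S> is empty, so FOLLOW(<S>) ⊇ FOLLOW(<D>) = {p, t}. Thus FOLLOW(<S>) = {$, p, t}.
FOLLOW(<A>): in <S>::=<A>, the suffix after <A> is empty, so FOLLOW(<A>) ⊇ FOLLOW(<S>) = {$, p, t}. Thus FOLLOW(<A>) = {$, p, t}.
FOLLOW(<D>): in <A>::=<K> <D> t, <D> is followed by t with FIRST {t}; in <K>::=<D>, the suffix after <D> is empty, so FOLLOW(<D>) ⊇ FOLLOW(<K>) = {p, t}. Thus FOLLOW(<D>) = {p, t}.
FOLLOW(<K>): in <A>::=<K> <D> t, <K> is followed by <D> t with FIRST {p, t}; in <D>::=t <K>, the suffix after <K> is empty, so FOLLOW(<K>) ⊇ FOLLOW(<D>) = {p, t}. Thus FOLLOW(<K>) = {p, t}.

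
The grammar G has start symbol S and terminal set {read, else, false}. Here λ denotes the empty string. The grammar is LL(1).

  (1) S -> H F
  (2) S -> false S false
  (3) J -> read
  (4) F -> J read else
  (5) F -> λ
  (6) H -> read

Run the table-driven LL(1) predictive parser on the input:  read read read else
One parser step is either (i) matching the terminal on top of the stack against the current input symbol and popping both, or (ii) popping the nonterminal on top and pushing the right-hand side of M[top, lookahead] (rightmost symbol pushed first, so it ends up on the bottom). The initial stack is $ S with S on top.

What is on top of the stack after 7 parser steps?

else

step 1: stack=$ S  input=read read read else $  — expand S -> H F
step 2: stack=$ F H  input=read read read else $  — expand H -> read
step 3: stack=$ F read  input=read read read else $  — match read
step 4: stack=$ F  input=read read else $  — expand F -> J read else
step 5: stack=$ else read J  input=read read else $  — expand J -> read
step 6: stack=$ else read read  input=read read else $  — match read
step 7: stack=$ else read  input=read else $  — match read
Stack after step 7: $ else (top = else).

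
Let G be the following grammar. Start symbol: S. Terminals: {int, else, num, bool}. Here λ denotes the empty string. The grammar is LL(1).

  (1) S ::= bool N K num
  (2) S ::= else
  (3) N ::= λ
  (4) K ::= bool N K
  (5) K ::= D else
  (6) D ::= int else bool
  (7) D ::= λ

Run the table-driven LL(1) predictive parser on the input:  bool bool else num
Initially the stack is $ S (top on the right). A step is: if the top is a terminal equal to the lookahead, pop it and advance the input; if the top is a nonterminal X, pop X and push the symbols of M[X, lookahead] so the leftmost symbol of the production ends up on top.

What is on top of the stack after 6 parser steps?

step 1: stack=$ S  input=bool bool else num $  — expand S ::= bool N K num
step 2: stack=$ num K N bool  input=bool bool else num $  — match bool
step 3: stack=$ num K N  input=bool else num $  — expand N ::= λ
step 4: stack=$ num K  input=bool else num $  — expand K ::= bool N K
step 5: stack=$ num K N bool  input=bool else num $  — match bool
step 6: stack=$ num K N  input=else num $  — expand N ::= λ
Stack after step 6: $ num K (top = K).

K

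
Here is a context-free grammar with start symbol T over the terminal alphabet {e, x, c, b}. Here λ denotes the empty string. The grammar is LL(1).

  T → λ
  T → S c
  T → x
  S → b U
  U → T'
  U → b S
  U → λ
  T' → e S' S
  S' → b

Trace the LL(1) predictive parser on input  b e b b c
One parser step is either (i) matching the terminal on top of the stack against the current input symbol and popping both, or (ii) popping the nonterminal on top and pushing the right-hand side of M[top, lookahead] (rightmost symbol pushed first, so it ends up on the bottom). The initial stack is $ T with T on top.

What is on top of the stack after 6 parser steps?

S'

     Stack       Input        Action
  1  $ T         b e b b c $  expand T → S c
  2  $ c S       b e b b c $  expand S → b U
  3  $ c U b     b e b b c $  match b
  4  $ c U       e b b c $    expand U → T'
  5  $ c T'      e b b c $    expand T' → e S' S
  6  $ c S S' e  e b b c $    match e
Stack after step 6: $ c S S' (top = S').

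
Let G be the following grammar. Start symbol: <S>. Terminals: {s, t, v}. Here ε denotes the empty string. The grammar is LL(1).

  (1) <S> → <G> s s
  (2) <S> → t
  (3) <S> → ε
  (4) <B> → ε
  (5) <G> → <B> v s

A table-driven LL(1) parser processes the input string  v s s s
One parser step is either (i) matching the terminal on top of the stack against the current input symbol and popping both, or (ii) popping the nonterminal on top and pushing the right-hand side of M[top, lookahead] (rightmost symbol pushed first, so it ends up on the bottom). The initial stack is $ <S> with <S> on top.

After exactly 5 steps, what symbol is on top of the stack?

     Stack          Input      Action
  1  $ <S>          v s s s $  expand <S> → <G> s s
  2  $ s s <G>      v s s s $  expand <G> → <B> v s
  3  $ s s s v <B>  v s s s $  expand <B> → ε
  4  $ s s s v      v s s s $  match v
  5  $ s s s        s s s $    match s
Stack after step 5: $ s s (top = s).

s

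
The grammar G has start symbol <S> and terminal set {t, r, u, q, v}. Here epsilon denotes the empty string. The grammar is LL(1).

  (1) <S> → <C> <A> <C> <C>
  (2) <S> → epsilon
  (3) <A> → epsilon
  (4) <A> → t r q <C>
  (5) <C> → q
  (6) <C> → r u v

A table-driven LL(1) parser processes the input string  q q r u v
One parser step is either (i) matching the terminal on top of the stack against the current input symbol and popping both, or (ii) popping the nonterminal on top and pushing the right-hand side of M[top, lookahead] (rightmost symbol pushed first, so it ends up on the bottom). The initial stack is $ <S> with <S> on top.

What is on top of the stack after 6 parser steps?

     Stack              Input        Action
  1  $ <S>              q q r u v $  expand <S> → <C> <A> <C> <C>
  2  $ <C> <C> <A> <C>  q q r u v $  expand <C> → q
  3  $ <C> <C> <A> q    q q r u v $  match q
  4  $ <C> <C> <A>      q r u v $    expand <A> → epsilon
  5  $ <C> <C>          q r u v $    expand <C> → q
  6  $ <C> q            q r u v $    match q
Stack after step 6: $ <C> (top = <C>).

<C>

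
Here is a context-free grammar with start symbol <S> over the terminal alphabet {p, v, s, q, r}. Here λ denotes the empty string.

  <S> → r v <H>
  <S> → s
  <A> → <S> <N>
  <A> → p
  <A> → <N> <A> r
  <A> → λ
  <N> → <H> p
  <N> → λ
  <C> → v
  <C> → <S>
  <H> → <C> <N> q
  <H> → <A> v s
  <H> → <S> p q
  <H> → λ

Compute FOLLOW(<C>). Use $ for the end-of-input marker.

{p, q, r, s, v}

FIRST(<S>): from <S>→r v <H> we get {r}; from <S>→s we get {s}. So FIRST(<S>) = {r, s}.
FIRST(<C>): from <C>→v we get {v}; from <C>→<S> we get {r, s}. So FIRST(<C>) = {r, s, v}.
FIRST(<A>): from <A>→<S> <N> we get {r, s}; from <A>→p we get {p}; from <A>→<N> <A> r we get {p, r, s, v}; from <A>→λ we get {λ}. So FIRST(<A>) = {λ, p, r, s, v}.
FIRST(<H>): from <H>→<C> <N> q we get {r, s, v}; from <H>→<A> v s we get {p, r, s, v}; from <H>→<S> p q we get {r, s}; from <H>→λ we get {λ}. So FIRST(<H>) = {λ, p, r, s, v}.
FIRST(<N>): from <N>→<H> p we get {p, r, s, v}; from <N>→λ we get {λ}. So FIRST(<N>) = {λ, p, r, s, v}.
FOLLOW(<S>) includes $ since <S> is the start symbol.
FOLLOW(<A>): in <A>→<N> <A> r, <A> is followed by r with FIRST {r}; in <H>→<A> v s, <A> is followed by v s with FIRST {v}. Thus FOLLOW(<A>) = {r, v}.
FOLLOW(<N>): in <A>→<S> <N>, the suffix after <N> is empty, so FOLLOW(<N>) ⊇ FOLLOW(<A>) = {r, v}; in <A>→<N> <A> r, <N> is followed by <A> r with FIRST {p, r, s, v}; in <H>→<C> <N> q, <N> is followed by q with FIRST {q}. Thus FOLLOW(<N>) = {p, q, r, s, v}.
FOLLOW(<C>): in <H>→<C> <N> q, <C> is followed by <N> q with FIRST {p, q, r, s, v}. Thus FOLLOW(<C>) = {p, q, r, s, v}.
FOLLOW(<S>): in <A>→<S> <N>, <S> is followed by <N> with FIRST {λ, p, r, s, v}; in <A>→<S> <N>, the suffix after <S> is nullable, so FOLLOW(<S>) ⊇ FOLLOW(<A>) = {r, v}; in <C>→<S>, the suffix after <S> is empty, so FOLLOW(<S>) ⊇ FOLLOW(<C>) = {p, q, r, s, v}; in <H>→<S> p q, <S> is followed by p q with FIRST {p}. Thus FOLLOW(<S>) = {$, p, q, r, s, v}.
FOLLOW(<H>): in <S>→r v <H>, the suffix after <H> is empty, so FOLLOW(<H>) ⊇ FOLLOW(<S>) = {$, p, q, r, s, v}; in <N>→<H> p, <H> is followed by p with FIRST {p}. Thus FOLLOW(<H>) = {$, p, q, r, s, v}.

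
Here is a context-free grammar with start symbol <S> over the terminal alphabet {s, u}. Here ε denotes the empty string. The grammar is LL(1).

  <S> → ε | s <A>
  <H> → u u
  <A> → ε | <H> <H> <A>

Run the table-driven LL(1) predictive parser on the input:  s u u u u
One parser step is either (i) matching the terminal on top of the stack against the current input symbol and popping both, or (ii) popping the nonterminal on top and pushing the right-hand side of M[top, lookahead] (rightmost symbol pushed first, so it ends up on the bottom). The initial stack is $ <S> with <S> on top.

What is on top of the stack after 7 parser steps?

u

step 1: stack=$ <S>  input=s u u u u $  — expand <S> → s <A>
step 2: stack=$ <A> s  input=s u u u u $  — match s
step 3: stack=$ <A>  input=u u u u $  — expand <A> → <H> <H> <A>
step 4: stack=$ <A> <H> <H>  input=u u u u $  — expand <H> → u u
step 5: stack=$ <A> <H> u u  input=u u u u $  — match u
step 6: stack=$ <A> <H> u  input=u u u $  — match u
step 7: stack=$ <A> <H>  input=u u $  — expand <H> → u u
Stack after step 7: $ <A> u u (top = u).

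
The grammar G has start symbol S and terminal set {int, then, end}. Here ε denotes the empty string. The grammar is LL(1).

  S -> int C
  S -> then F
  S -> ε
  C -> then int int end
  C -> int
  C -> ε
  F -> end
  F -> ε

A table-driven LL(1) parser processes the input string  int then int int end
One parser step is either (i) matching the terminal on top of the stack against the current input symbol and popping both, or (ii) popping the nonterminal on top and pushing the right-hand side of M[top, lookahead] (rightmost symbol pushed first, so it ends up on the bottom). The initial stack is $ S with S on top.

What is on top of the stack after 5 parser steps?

step 1: stack=$ S  input=int then int int end $  — expand S -> int C
step 2: stack=$ C int  input=int then int int end $  — match int
step 3: stack=$ C  input=then int int end $  — expand C -> then int int end
step 4: stack=$ end int int then  input=then int int end $  — match then
step 5: stack=$ end int int  input=int int end $  — match int
Stack after step 5: $ end int (top = int).

int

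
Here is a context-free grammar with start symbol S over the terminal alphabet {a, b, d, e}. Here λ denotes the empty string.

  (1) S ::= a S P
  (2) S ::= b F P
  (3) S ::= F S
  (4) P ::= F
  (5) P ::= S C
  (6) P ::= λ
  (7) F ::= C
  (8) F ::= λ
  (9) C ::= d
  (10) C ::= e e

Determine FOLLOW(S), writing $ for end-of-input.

{$, a, b, d, e}

FIRST(C): from C::=d we get {d}; from C::=e e we get {e}. So FIRST(C) = {d, e}.
FIRST(F): from F::=C we get {d, e}; from F::=λ we get {λ}. So FIRST(F) = {λ, d, e}.
FIRST(S): from S::=a S P we get {a}; from S::=b F P we get {b}; from S::=F S we get {a, b, d, e}. So FIRST(S) = {a, b, d, e}.
FIRST(P): from P::=F we get {λ, d, e}; from P::=S C we get {a, b, d, e}; from P::=λ we get {λ}. So FIRST(P) = {λ, a, b, d, e}.
FOLLOW(S) includes $ since S is the start symbol.
FOLLOW(S): in S::=a S P, S is followed by P with FIRST {λ, a, b, d, e}; in S::=a S P, the suffix after S is nullable (adds nothing new); in S::=F S, the suffix after S is empty (adds nothing new); in P::=S C, S is followed by C with FIRST {d, e}. Thus FOLLOW(S) = {$, a, b, d, e}.
FOLLOW(P): in S::=a S P, the suffix after P is empty, so FOLLOW(P) ⊇ FOLLOW(S) = {$, a, b, d, e}; in S::=b F P, the suffix after P is empty, so FOLLOW(P) ⊇ FOLLOW(S) = {$, a, b, d, e}. Thus FOLLOW(P) = {$, a, b, d, e}.
FOLLOW(F): in S::=b F P, F is followed by P with FIRST {λ, a, b, d, e}; in S::=b F P, the suffix after F is nullable, so FOLLOW(F) ⊇ FOLLOW(S) = {$, a, b, d, e}; in S::=F S, F is followed by S with FIRST {a, b, d, e}; in P::=F, the suffix after F is empty, so FOLLOW(F) ⊇ FOLLOW(P) = {$, a, b, d, e}. Thus FOLLOW(F) = {$, a, b, d, e}.
FOLLOW(C): in P::=S C, the suffix after C is empty, so FOLLOW(C) ⊇ FOLLOW(P) = {$, a, b, d, e}; in F::=C, the suffix after C is empty, so FOLLOW(C) ⊇ FOLLOW(F) = {$, a, b, d, e}. Thus FOLLOW(C) = {$, a, b, d, e}.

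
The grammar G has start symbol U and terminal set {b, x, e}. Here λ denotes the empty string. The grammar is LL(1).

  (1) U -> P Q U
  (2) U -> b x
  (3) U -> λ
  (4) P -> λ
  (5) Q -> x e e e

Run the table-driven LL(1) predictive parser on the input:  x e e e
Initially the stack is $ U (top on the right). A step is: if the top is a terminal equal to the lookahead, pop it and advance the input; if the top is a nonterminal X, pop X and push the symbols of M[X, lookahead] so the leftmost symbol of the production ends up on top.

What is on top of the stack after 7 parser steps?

step 1: stack=$ U  input=x e e e $  — expand U -> P Q U
step 2: stack=$ U Q P  input=x e e e $  — expand P -> λ
step 3: stack=$ U Q  input=x e e e $  — expand Q -> x e e e
step 4: stack=$ U e e e x  input=x e e e $  — match x
step 5: stack=$ U e e e  input=e e e $  — match e
step 6: stack=$ U e e  input=e e $  — match e
step 7: stack=$ U e  input=e $  — match e
Stack after step 7: $ U (top = U).

U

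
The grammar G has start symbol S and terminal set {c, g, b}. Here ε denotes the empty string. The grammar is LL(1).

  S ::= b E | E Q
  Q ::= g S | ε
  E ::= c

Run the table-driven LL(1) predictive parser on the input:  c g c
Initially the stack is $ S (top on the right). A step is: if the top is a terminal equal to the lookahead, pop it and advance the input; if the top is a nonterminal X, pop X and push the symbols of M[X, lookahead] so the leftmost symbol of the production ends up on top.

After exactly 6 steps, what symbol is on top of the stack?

E

step 1: stack=$ S  input=c g c $  — expand S ::= E Q
step 2: stack=$ Q E  input=c g c $  — expand E ::= c
step 3: stack=$ Q c  input=c g c $  — match c
step 4: stack=$ Q  input=g c $  — expand Q ::= g S
step 5: stack=$ S g  input=g c $  — match g
step 6: stack=$ S  input=c $  — expand S ::= E Q
Stack after step 6: $ Q E (top = E).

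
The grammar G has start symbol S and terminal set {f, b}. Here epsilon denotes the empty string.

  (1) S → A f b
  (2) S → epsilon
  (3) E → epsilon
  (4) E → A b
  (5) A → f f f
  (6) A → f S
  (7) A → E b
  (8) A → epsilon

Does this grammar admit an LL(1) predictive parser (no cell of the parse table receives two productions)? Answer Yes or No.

FIRST(S) = {epsilon, b, f}
FIRST(E) = {epsilon, b, f}
FIRST(A) = {epsilon, b, f}
FOLLOW(S) = {$, b, f}
FOLLOW(E) = {b}
FOLLOW(A) = {b, f}
Cell M[A, b] receives both A → E b and A → epsilon — the grammar is not LL(1).

No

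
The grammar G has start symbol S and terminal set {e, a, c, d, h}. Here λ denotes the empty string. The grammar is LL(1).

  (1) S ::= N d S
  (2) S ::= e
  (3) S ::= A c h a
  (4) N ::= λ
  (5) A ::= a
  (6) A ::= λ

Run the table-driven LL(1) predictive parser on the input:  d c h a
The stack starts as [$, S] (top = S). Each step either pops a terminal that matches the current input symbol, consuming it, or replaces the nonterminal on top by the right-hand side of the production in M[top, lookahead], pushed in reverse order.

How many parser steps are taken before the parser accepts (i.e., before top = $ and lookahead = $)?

     Stack      Input      Action
  1  $ S        d c h a $  expand S ::= N d S
  2  $ S d N    d c h a $  expand N ::= λ
  3  $ S d      d c h a $  match d
  4  $ S        c h a $    expand S ::= A c h a
  5  $ a h c A  c h a $    expand A ::= λ
  6  $ a h c    c h a $    match c
  7  $ a h      h a $      match h
  8  $ a        a $        match a
Accept reached after 8 steps.

8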